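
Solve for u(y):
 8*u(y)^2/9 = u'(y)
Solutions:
 u(y) = -9/(C1 + 8*y)


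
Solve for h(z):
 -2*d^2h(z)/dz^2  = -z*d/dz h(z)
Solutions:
 h(z) = C1 + C2*erfi(z/2)


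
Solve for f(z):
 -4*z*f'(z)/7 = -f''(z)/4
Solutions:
 f(z) = C1 + C2*erfi(2*sqrt(14)*z/7)


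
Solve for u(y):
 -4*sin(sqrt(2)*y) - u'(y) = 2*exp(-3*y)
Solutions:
 u(y) = C1 + 2*sqrt(2)*cos(sqrt(2)*y) + 2*exp(-3*y)/3


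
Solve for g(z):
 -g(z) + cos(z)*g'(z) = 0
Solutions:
 g(z) = C1*sqrt(sin(z) + 1)/sqrt(sin(z) - 1)


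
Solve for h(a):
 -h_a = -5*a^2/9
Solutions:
 h(a) = C1 + 5*a^3/27


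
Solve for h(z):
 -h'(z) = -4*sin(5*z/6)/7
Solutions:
 h(z) = C1 - 24*cos(5*z/6)/35


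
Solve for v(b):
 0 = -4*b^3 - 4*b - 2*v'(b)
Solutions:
 v(b) = C1 - b^4/2 - b^2


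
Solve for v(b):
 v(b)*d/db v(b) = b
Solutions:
 v(b) = -sqrt(C1 + b^2)
 v(b) = sqrt(C1 + b^2)


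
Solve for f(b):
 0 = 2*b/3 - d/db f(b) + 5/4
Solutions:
 f(b) = C1 + b^2/3 + 5*b/4


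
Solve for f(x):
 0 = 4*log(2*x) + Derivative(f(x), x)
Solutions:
 f(x) = C1 - 4*x*log(x) - x*log(16) + 4*x


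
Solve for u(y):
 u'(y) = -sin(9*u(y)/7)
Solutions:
 y + 7*log(cos(9*u(y)/7) - 1)/18 - 7*log(cos(9*u(y)/7) + 1)/18 = C1


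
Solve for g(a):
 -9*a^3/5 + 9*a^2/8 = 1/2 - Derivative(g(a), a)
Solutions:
 g(a) = C1 + 9*a^4/20 - 3*a^3/8 + a/2


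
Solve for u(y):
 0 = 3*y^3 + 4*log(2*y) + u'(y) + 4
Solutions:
 u(y) = C1 - 3*y^4/4 - 4*y*log(y) - y*log(16)


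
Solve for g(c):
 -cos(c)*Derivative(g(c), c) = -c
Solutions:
 g(c) = C1 + Integral(c/cos(c), c)


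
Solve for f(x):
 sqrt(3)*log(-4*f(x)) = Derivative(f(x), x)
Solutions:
 -sqrt(3)*Integral(1/(log(-_y) + 2*log(2)), (_y, f(x)))/3 = C1 - x


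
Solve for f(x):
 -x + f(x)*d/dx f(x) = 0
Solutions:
 f(x) = -sqrt(C1 + x^2)
 f(x) = sqrt(C1 + x^2)


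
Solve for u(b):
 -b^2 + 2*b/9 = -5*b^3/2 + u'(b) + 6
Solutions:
 u(b) = C1 + 5*b^4/8 - b^3/3 + b^2/9 - 6*b


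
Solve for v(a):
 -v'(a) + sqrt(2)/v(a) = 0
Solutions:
 v(a) = -sqrt(C1 + 2*sqrt(2)*a)
 v(a) = sqrt(C1 + 2*sqrt(2)*a)


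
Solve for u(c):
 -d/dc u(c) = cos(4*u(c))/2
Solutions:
 u(c) = -asin((C1 + exp(4*c))/(C1 - exp(4*c)))/4 + pi/4
 u(c) = asin((C1 + exp(4*c))/(C1 - exp(4*c)))/4


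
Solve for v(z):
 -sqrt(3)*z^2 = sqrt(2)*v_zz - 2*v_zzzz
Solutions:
 v(z) = C1 + C2*z + C3*exp(-2^(3/4)*z/2) + C4*exp(2^(3/4)*z/2) - sqrt(6)*z^4/24 - sqrt(3)*z^2


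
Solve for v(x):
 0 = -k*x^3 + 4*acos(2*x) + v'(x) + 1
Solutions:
 v(x) = C1 + k*x^4/4 - 4*x*acos(2*x) - x + 2*sqrt(1 - 4*x^2)


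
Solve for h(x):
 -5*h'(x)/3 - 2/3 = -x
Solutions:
 h(x) = C1 + 3*x^2/10 - 2*x/5


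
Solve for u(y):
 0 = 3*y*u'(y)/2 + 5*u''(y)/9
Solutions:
 u(y) = C1 + C2*erf(3*sqrt(15)*y/10)


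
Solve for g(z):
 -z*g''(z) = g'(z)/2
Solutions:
 g(z) = C1 + C2*sqrt(z)


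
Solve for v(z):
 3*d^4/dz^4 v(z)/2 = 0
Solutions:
 v(z) = C1 + C2*z + C3*z^2 + C4*z^3


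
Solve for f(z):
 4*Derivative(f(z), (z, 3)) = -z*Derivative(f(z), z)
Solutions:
 f(z) = C1 + Integral(C2*airyai(-2^(1/3)*z/2) + C3*airybi(-2^(1/3)*z/2), z)


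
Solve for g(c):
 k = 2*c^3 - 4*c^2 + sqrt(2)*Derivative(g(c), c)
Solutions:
 g(c) = C1 - sqrt(2)*c^4/4 + 2*sqrt(2)*c^3/3 + sqrt(2)*c*k/2


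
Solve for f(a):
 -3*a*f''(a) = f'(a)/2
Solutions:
 f(a) = C1 + C2*a^(5/6)


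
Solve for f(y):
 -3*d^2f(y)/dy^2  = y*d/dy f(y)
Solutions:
 f(y) = C1 + C2*erf(sqrt(6)*y/6)


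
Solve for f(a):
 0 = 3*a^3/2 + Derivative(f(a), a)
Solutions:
 f(a) = C1 - 3*a^4/8


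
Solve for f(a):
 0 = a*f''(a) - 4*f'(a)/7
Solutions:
 f(a) = C1 + C2*a^(11/7)


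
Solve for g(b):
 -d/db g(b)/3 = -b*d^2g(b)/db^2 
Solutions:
 g(b) = C1 + C2*b^(4/3)


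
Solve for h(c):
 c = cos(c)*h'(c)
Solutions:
 h(c) = C1 + Integral(c/cos(c), c)


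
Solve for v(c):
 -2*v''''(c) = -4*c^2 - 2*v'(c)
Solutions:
 v(c) = C1 + C4*exp(c) - 2*c^3/3 + (C2*sin(sqrt(3)*c/2) + C3*cos(sqrt(3)*c/2))*exp(-c/2)


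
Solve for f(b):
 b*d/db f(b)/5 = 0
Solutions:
 f(b) = C1


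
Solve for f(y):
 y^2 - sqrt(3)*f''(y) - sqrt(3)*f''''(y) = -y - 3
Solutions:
 f(y) = C1 + C2*y + C3*sin(y) + C4*cos(y) + sqrt(3)*y^4/36 + sqrt(3)*y^3/18 + sqrt(3)*y^2/6


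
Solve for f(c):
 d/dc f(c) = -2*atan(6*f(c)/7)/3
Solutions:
 Integral(1/atan(6*_y/7), (_y, f(c))) = C1 - 2*c/3


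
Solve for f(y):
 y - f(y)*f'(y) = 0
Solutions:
 f(y) = -sqrt(C1 + y^2)
 f(y) = sqrt(C1 + y^2)


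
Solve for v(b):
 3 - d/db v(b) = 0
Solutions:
 v(b) = C1 + 3*b


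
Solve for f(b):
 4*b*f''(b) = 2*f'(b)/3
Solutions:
 f(b) = C1 + C2*b^(7/6)


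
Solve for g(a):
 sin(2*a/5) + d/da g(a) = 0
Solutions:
 g(a) = C1 + 5*cos(2*a/5)/2


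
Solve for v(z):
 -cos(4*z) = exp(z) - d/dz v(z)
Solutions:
 v(z) = C1 + exp(z) + sin(4*z)/4


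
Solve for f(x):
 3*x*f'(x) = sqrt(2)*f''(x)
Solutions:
 f(x) = C1 + C2*erfi(2^(1/4)*sqrt(3)*x/2)


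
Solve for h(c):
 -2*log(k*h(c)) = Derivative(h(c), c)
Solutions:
 li(k*h(c))/k = C1 - 2*c


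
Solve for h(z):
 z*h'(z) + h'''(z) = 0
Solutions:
 h(z) = C1 + Integral(C2*airyai(-z) + C3*airybi(-z), z)


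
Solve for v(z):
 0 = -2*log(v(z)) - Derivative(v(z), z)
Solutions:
 li(v(z)) = C1 - 2*z


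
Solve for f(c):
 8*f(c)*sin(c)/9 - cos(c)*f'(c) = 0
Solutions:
 f(c) = C1/cos(c)^(8/9)


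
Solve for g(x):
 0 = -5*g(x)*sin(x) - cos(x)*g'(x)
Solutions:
 g(x) = C1*cos(x)^5


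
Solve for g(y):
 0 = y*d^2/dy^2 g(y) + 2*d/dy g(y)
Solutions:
 g(y) = C1 + C2/y


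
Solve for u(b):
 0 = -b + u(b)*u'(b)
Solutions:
 u(b) = -sqrt(C1 + b^2)
 u(b) = sqrt(C1 + b^2)


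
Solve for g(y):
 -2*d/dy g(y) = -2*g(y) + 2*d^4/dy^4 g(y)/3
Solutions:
 g(y) = (C1/sqrt(exp(y*sqrt(-2^(2/3)*(9 + sqrt(337))^(1/3)/2 + 4*2^(1/3)/(9 + sqrt(337))^(1/3) + 3*2^(5/6)/sqrt(-4/(9 + sqrt(337))^(1/3) + 2^(1/3)*(9 + sqrt(337))^(1/3)/2)))) + C2*sqrt(exp(y*sqrt(-2^(2/3)*(9 + sqrt(337))^(1/3)/2 + 4*2^(1/3)/(9 + sqrt(337))^(1/3) + 3*2^(5/6)/sqrt(-4/(9 + sqrt(337))^(1/3) + 2^(1/3)*(9 + sqrt(337))^(1/3)/2)))))*exp(-2^(1/6)*y*sqrt(-4/(9 + sqrt(337))^(1/3) + 2^(1/3)*(9 + sqrt(337))^(1/3)/2)/2) + (C3*sin(y*sqrt(-4*2^(1/3)/(9 + sqrt(337))^(1/3) + 2^(2/3)*(9 + sqrt(337))^(1/3)/2 + 3*2^(5/6)/sqrt(-4/(9 + sqrt(337))^(1/3) + 2^(1/3)*(9 + sqrt(337))^(1/3)/2))/2) + C4*cos(y*sqrt(-4*2^(1/3)/(9 + sqrt(337))^(1/3) + 2^(2/3)*(9 + sqrt(337))^(1/3)/2 + 3*2^(5/6)/sqrt(-4/(9 + sqrt(337))^(1/3) + 2^(1/3)*(9 + sqrt(337))^(1/3)/2))/2))*exp(2^(1/6)*y*sqrt(-4/(9 + sqrt(337))^(1/3) + 2^(1/3)*(9 + sqrt(337))^(1/3)/2)/2)


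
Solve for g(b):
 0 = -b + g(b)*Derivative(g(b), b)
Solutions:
 g(b) = -sqrt(C1 + b^2)
 g(b) = sqrt(C1 + b^2)


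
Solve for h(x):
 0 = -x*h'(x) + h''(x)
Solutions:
 h(x) = C1 + C2*erfi(sqrt(2)*x/2)


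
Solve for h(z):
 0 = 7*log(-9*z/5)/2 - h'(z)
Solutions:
 h(z) = C1 + 7*z*log(-z)/2 + z*(-7*log(5)/2 - 7/2 + 7*log(3))


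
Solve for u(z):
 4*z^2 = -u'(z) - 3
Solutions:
 u(z) = C1 - 4*z^3/3 - 3*z


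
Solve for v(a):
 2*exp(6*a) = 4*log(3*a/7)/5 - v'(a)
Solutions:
 v(a) = C1 + 4*a*log(a)/5 + 4*a*(-log(7) - 1 + log(3))/5 - exp(6*a)/3


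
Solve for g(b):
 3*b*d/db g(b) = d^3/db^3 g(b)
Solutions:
 g(b) = C1 + Integral(C2*airyai(3^(1/3)*b) + C3*airybi(3^(1/3)*b), b)


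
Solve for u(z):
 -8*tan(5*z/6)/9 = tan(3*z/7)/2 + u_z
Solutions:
 u(z) = C1 + 7*log(cos(3*z/7))/6 + 16*log(cos(5*z/6))/15


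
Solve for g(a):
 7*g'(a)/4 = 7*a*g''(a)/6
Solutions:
 g(a) = C1 + C2*a^(5/2)


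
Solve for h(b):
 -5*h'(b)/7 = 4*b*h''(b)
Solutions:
 h(b) = C1 + C2*b^(23/28)


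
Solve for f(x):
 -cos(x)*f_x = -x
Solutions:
 f(x) = C1 + Integral(x/cos(x), x)


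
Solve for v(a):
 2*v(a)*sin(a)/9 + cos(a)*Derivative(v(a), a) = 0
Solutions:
 v(a) = C1*cos(a)^(2/9)


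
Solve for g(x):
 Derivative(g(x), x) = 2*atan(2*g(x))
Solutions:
 Integral(1/atan(2*_y), (_y, g(x))) = C1 + 2*x


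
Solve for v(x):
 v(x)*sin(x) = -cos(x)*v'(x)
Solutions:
 v(x) = C1*cos(x)


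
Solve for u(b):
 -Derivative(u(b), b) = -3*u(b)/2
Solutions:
 u(b) = C1*exp(3*b/2)


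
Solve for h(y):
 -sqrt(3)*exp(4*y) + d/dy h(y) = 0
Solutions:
 h(y) = C1 + sqrt(3)*exp(4*y)/4


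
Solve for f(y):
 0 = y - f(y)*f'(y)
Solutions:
 f(y) = -sqrt(C1 + y^2)
 f(y) = sqrt(C1 + y^2)


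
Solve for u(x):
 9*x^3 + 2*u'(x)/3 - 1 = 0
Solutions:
 u(x) = C1 - 27*x^4/8 + 3*x/2


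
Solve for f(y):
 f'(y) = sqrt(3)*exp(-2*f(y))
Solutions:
 f(y) = log(-sqrt(C1 + 2*sqrt(3)*y))
 f(y) = log(C1 + 2*sqrt(3)*y)/2


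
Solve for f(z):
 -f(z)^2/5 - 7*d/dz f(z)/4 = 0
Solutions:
 f(z) = 35/(C1 + 4*z)


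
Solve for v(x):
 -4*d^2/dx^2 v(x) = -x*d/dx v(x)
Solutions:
 v(x) = C1 + C2*erfi(sqrt(2)*x/4)


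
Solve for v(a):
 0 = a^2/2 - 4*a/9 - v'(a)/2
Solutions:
 v(a) = C1 + a^3/3 - 4*a^2/9


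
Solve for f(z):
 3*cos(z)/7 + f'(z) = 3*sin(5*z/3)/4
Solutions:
 f(z) = C1 - 3*sin(z)/7 - 9*cos(5*z/3)/20


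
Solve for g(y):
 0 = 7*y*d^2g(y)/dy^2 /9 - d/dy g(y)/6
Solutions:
 g(y) = C1 + C2*y^(17/14)


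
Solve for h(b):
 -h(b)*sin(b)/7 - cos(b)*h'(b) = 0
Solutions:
 h(b) = C1*cos(b)^(1/7)


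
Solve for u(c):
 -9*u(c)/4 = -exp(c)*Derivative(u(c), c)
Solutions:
 u(c) = C1*exp(-9*exp(-c)/4)


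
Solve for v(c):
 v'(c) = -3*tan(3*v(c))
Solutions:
 v(c) = -asin(C1*exp(-9*c))/3 + pi/3
 v(c) = asin(C1*exp(-9*c))/3


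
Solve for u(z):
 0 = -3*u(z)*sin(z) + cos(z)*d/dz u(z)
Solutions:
 u(z) = C1/cos(z)^3


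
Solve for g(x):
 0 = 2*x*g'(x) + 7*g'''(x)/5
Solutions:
 g(x) = C1 + Integral(C2*airyai(-10^(1/3)*7^(2/3)*x/7) + C3*airybi(-10^(1/3)*7^(2/3)*x/7), x)


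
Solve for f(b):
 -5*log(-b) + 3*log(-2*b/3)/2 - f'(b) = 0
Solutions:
 f(b) = C1 - 7*b*log(-b)/2 + b*(-3*log(3) + 3*log(2) + 7)/2


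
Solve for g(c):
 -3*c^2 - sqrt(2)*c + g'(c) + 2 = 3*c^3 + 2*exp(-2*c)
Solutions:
 g(c) = C1 + 3*c^4/4 + c^3 + sqrt(2)*c^2/2 - 2*c - exp(-2*c)


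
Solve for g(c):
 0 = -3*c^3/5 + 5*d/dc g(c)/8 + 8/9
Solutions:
 g(c) = C1 + 6*c^4/25 - 64*c/45


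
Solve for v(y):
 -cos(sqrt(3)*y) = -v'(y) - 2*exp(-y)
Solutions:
 v(y) = C1 + sqrt(3)*sin(sqrt(3)*y)/3 + 2*exp(-y)


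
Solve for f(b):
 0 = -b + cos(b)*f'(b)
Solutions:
 f(b) = C1 + Integral(b/cos(b), b)


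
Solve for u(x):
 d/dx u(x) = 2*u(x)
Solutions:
 u(x) = C1*exp(2*x)


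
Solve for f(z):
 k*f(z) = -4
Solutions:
 f(z) = -4/k


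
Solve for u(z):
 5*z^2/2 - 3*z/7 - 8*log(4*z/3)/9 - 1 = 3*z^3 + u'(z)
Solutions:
 u(z) = C1 - 3*z^4/4 + 5*z^3/6 - 3*z^2/14 - 8*z*log(z)/9 - 16*z*log(2)/9 - z/9 + 8*z*log(3)/9


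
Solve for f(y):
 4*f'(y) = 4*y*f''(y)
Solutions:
 f(y) = C1 + C2*y^2


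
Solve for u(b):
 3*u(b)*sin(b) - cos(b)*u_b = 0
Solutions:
 u(b) = C1/cos(b)^3


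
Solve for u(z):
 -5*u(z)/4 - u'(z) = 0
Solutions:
 u(z) = C1*exp(-5*z/4)


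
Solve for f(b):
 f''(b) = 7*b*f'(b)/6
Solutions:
 f(b) = C1 + C2*erfi(sqrt(21)*b/6)


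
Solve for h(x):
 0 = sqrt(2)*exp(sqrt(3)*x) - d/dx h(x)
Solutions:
 h(x) = C1 + sqrt(6)*exp(sqrt(3)*x)/3


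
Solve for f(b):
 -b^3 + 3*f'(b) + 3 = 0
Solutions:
 f(b) = C1 + b^4/12 - b


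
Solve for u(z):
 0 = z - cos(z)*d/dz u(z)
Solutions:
 u(z) = C1 + Integral(z/cos(z), z)


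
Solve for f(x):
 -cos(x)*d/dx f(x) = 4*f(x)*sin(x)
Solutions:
 f(x) = C1*cos(x)^4


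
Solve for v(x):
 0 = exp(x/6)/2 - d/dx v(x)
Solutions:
 v(x) = C1 + 3*exp(x/6)


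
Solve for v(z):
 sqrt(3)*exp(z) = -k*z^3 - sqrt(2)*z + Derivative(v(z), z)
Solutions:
 v(z) = C1 + k*z^4/4 + sqrt(2)*z^2/2 + sqrt(3)*exp(z)


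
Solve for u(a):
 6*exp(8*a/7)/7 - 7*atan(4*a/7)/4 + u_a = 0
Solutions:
 u(a) = C1 + 7*a*atan(4*a/7)/4 - 3*exp(8*a/7)/4 - 49*log(16*a^2 + 49)/32


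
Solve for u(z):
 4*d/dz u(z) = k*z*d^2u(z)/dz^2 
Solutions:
 u(z) = C1 + z^(((re(k) + 4)*re(k) + im(k)^2)/(re(k)^2 + im(k)^2))*(C2*sin(4*log(z)*Abs(im(k))/(re(k)^2 + im(k)^2)) + C3*cos(4*log(z)*im(k)/(re(k)^2 + im(k)^2)))


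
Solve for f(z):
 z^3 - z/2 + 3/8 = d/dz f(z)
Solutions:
 f(z) = C1 + z^4/4 - z^2/4 + 3*z/8


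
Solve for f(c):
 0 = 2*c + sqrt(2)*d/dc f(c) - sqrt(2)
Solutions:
 f(c) = C1 - sqrt(2)*c^2/2 + c


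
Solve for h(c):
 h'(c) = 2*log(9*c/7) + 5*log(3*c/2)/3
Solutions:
 h(c) = C1 + 11*c*log(c)/3 - 2*c*log(14) - 11*c/3 + c*log(2)/3 + 17*c*log(3)/3


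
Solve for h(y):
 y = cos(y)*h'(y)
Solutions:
 h(y) = C1 + Integral(y/cos(y), y)


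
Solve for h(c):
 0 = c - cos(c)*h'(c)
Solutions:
 h(c) = C1 + Integral(c/cos(c), c)


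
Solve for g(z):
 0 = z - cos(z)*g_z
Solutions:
 g(z) = C1 + Integral(z/cos(z), z)


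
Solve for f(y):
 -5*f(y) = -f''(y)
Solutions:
 f(y) = C1*exp(-sqrt(5)*y) + C2*exp(sqrt(5)*y)


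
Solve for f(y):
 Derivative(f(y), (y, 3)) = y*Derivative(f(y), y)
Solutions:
 f(y) = C1 + Integral(C2*airyai(y) + C3*airybi(y), y)


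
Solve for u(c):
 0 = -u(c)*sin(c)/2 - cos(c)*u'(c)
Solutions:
 u(c) = C1*sqrt(cos(c))


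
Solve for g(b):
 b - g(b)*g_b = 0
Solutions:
 g(b) = -sqrt(C1 + b^2)
 g(b) = sqrt(C1 + b^2)


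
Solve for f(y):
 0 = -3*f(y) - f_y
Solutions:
 f(y) = C1*exp(-3*y)


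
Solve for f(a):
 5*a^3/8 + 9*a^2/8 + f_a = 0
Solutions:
 f(a) = C1 - 5*a^4/32 - 3*a^3/8


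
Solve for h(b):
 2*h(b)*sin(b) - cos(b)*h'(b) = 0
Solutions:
 h(b) = C1/cos(b)^2


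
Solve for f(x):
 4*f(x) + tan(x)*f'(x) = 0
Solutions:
 f(x) = C1/sin(x)^4


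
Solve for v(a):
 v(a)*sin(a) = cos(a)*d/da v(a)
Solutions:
 v(a) = C1/cos(a)


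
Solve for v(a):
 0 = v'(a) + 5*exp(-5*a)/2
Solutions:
 v(a) = C1 + exp(-5*a)/2


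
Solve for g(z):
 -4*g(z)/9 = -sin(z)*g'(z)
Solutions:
 g(z) = C1*(cos(z) - 1)^(2/9)/(cos(z) + 1)^(2/9)


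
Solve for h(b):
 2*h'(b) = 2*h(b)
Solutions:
 h(b) = C1*exp(b)


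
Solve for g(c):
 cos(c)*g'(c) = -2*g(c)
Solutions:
 g(c) = C1*(sin(c) - 1)/(sin(c) + 1)


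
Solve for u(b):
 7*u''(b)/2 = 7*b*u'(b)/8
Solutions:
 u(b) = C1 + C2*erfi(sqrt(2)*b/4)


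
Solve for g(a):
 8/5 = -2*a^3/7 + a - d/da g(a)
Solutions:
 g(a) = C1 - a^4/14 + a^2/2 - 8*a/5


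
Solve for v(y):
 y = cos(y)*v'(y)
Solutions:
 v(y) = C1 + Integral(y/cos(y), y)


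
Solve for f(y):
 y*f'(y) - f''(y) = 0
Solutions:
 f(y) = C1 + C2*erfi(sqrt(2)*y/2)


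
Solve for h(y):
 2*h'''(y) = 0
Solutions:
 h(y) = C1 + C2*y + C3*y^2


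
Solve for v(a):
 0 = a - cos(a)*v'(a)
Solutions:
 v(a) = C1 + Integral(a/cos(a), a)


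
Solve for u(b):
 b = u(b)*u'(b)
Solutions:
 u(b) = -sqrt(C1 + b^2)
 u(b) = sqrt(C1 + b^2)


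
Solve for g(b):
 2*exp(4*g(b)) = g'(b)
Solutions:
 g(b) = log(-(-1/(C1 + 8*b))^(1/4))
 g(b) = log(-1/(C1 + 8*b))/4
 g(b) = log(-I*(-1/(C1 + 8*b))^(1/4))
 g(b) = log(I*(-1/(C1 + 8*b))^(1/4))


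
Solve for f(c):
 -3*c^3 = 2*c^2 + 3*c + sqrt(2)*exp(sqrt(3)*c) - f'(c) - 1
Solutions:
 f(c) = C1 + 3*c^4/4 + 2*c^3/3 + 3*c^2/2 - c + sqrt(6)*exp(sqrt(3)*c)/3


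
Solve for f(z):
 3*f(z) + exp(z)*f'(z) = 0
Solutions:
 f(z) = C1*exp(3*exp(-z))


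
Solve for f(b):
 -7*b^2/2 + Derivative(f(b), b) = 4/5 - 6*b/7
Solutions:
 f(b) = C1 + 7*b^3/6 - 3*b^2/7 + 4*b/5


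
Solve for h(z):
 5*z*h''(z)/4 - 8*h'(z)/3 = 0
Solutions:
 h(z) = C1 + C2*z^(47/15)


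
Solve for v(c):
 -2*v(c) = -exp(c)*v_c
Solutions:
 v(c) = C1*exp(-2*exp(-c))


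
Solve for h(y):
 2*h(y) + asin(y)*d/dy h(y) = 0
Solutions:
 h(y) = C1*exp(-2*Integral(1/asin(y), y))


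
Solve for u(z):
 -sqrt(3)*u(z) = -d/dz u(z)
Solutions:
 u(z) = C1*exp(sqrt(3)*z)


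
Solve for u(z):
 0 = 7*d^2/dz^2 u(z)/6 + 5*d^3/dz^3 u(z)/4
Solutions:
 u(z) = C1 + C2*z + C3*exp(-14*z/15)


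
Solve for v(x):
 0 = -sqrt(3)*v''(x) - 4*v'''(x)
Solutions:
 v(x) = C1 + C2*x + C3*exp(-sqrt(3)*x/4)


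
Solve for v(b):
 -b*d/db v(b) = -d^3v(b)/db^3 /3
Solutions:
 v(b) = C1 + Integral(C2*airyai(3^(1/3)*b) + C3*airybi(3^(1/3)*b), b)


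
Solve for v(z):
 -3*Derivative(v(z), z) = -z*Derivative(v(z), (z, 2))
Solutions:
 v(z) = C1 + C2*z^4


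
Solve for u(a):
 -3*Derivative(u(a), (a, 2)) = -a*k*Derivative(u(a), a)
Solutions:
 u(a) = Piecewise((-sqrt(6)*sqrt(pi)*C1*erf(sqrt(6)*a*sqrt(-k)/6)/(2*sqrt(-k)) - C2, (k > 0) | (k < 0)), (-C1*a - C2, True))


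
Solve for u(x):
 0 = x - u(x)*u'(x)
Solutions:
 u(x) = -sqrt(C1 + x^2)
 u(x) = sqrt(C1 + x^2)


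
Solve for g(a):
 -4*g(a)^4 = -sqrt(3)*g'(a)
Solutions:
 g(a) = (-1/(C1 + 4*sqrt(3)*a))^(1/3)
 g(a) = (-1/(C1 + 4*sqrt(3)*a))^(1/3)*(-1 - sqrt(3)*I)/2
 g(a) = (-1/(C1 + 4*sqrt(3)*a))^(1/3)*(-1 + sqrt(3)*I)/2


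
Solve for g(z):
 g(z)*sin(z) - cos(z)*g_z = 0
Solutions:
 g(z) = C1/cos(z)


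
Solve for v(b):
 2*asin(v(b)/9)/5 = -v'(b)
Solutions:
 Integral(1/asin(_y/9), (_y, v(b))) = C1 - 2*b/5


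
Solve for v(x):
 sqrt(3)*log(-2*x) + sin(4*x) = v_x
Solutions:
 v(x) = C1 + sqrt(3)*x*(log(-x) - 1) + sqrt(3)*x*log(2) - cos(4*x)/4


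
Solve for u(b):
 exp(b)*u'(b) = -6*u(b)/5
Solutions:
 u(b) = C1*exp(6*exp(-b)/5)


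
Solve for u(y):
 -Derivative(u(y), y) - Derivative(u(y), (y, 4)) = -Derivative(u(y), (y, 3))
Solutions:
 u(y) = C1 + C2*exp(y*(2*2^(1/3)/(3*sqrt(69) + 25)^(1/3) + 4 + 2^(2/3)*(3*sqrt(69) + 25)^(1/3))/12)*sin(2^(1/3)*sqrt(3)*y*(-2^(1/3)*(3*sqrt(69) + 25)^(1/3) + 2/(3*sqrt(69) + 25)^(1/3))/12) + C3*exp(y*(2*2^(1/3)/(3*sqrt(69) + 25)^(1/3) + 4 + 2^(2/3)*(3*sqrt(69) + 25)^(1/3))/12)*cos(2^(1/3)*sqrt(3)*y*(-2^(1/3)*(3*sqrt(69) + 25)^(1/3) + 2/(3*sqrt(69) + 25)^(1/3))/12) + C4*exp(y*(-2^(2/3)*(3*sqrt(69) + 25)^(1/3) - 2*2^(1/3)/(3*sqrt(69) + 25)^(1/3) + 2)/6)


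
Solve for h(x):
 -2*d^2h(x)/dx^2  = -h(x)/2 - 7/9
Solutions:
 h(x) = C1*exp(-x/2) + C2*exp(x/2) - 14/9


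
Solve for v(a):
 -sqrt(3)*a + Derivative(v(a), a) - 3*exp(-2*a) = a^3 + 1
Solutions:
 v(a) = C1 + a^4/4 + sqrt(3)*a^2/2 + a - 3*exp(-2*a)/2


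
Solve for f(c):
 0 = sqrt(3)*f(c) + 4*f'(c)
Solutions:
 f(c) = C1*exp(-sqrt(3)*c/4)


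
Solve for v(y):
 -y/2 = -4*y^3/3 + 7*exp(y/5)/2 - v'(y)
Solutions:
 v(y) = C1 - y^4/3 + y^2/4 + 35*exp(y/5)/2


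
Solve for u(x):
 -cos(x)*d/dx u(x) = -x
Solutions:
 u(x) = C1 + Integral(x/cos(x), x)


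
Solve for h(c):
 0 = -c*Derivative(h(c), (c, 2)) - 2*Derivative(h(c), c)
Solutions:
 h(c) = C1 + C2/c


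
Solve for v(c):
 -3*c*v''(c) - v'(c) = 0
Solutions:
 v(c) = C1 + C2*c^(2/3)


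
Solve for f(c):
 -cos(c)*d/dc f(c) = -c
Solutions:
 f(c) = C1 + Integral(c/cos(c), c)


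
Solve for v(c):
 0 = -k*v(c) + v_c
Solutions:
 v(c) = C1*exp(c*k)


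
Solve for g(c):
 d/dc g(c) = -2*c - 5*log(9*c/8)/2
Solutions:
 g(c) = C1 - c^2 - 5*c*log(c)/2 - 5*c*log(3) + 5*c/2 + 15*c*log(2)/2


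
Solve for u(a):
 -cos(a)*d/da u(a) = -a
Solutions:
 u(a) = C1 + Integral(a/cos(a), a)


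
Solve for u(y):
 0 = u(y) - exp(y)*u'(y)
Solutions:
 u(y) = C1*exp(-exp(-y))


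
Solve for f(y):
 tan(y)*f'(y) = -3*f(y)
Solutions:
 f(y) = C1/sin(y)^3


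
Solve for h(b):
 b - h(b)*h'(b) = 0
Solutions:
 h(b) = -sqrt(C1 + b^2)
 h(b) = sqrt(C1 + b^2)


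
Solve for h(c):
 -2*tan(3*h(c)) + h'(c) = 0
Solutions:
 h(c) = -asin(C1*exp(6*c))/3 + pi/3
 h(c) = asin(C1*exp(6*c))/3


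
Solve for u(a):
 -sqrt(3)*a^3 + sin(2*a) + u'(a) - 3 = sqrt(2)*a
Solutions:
 u(a) = C1 + sqrt(3)*a^4/4 + sqrt(2)*a^2/2 + 3*a + cos(2*a)/2


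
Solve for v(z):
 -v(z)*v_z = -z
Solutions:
 v(z) = -sqrt(C1 + z^2)
 v(z) = sqrt(C1 + z^2)


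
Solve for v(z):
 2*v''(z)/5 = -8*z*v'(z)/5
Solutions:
 v(z) = C1 + C2*erf(sqrt(2)*z)


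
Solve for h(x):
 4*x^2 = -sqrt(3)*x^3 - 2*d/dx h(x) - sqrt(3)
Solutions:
 h(x) = C1 - sqrt(3)*x^4/8 - 2*x^3/3 - sqrt(3)*x/2


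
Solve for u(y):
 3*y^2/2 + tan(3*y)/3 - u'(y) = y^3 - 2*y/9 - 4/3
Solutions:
 u(y) = C1 - y^4/4 + y^3/2 + y^2/9 + 4*y/3 - log(cos(3*y))/9


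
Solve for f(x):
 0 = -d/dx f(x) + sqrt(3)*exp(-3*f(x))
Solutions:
 f(x) = log(C1 + 3*sqrt(3)*x)/3
 f(x) = log((-3^(1/3) - 3^(5/6)*I)*(C1 + sqrt(3)*x)^(1/3)/2)
 f(x) = log((-3^(1/3) + 3^(5/6)*I)*(C1 + sqrt(3)*x)^(1/3)/2)


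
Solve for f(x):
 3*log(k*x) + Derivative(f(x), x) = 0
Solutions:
 f(x) = C1 - 3*x*log(k*x) + 3*x


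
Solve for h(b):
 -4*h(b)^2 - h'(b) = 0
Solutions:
 h(b) = 1/(C1 + 4*b)


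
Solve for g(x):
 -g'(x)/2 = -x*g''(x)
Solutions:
 g(x) = C1 + C2*x^(3/2)


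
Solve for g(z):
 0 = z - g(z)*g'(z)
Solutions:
 g(z) = -sqrt(C1 + z^2)
 g(z) = sqrt(C1 + z^2)


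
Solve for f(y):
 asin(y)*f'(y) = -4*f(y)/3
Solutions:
 f(y) = C1*exp(-4*Integral(1/asin(y), y)/3)


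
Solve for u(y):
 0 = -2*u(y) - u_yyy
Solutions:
 u(y) = C3*exp(-2^(1/3)*y) + (C1*sin(2^(1/3)*sqrt(3)*y/2) + C2*cos(2^(1/3)*sqrt(3)*y/2))*exp(2^(1/3)*y/2)


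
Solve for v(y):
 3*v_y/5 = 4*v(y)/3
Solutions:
 v(y) = C1*exp(20*y/9)


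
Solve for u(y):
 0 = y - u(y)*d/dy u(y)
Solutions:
 u(y) = -sqrt(C1 + y^2)
 u(y) = sqrt(C1 + y^2)


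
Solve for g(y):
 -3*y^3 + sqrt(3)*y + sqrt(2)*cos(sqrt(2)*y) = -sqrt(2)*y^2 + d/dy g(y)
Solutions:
 g(y) = C1 - 3*y^4/4 + sqrt(2)*y^3/3 + sqrt(3)*y^2/2 + sin(sqrt(2)*y)


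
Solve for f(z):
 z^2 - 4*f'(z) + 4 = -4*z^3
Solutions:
 f(z) = C1 + z^4/4 + z^3/12 + z


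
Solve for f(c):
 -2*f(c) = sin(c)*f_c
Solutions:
 f(c) = C1*(cos(c) + 1)/(cos(c) - 1)


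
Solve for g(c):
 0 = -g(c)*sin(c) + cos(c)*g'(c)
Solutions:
 g(c) = C1/cos(c)


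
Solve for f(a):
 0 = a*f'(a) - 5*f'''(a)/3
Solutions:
 f(a) = C1 + Integral(C2*airyai(3^(1/3)*5^(2/3)*a/5) + C3*airybi(3^(1/3)*5^(2/3)*a/5), a)


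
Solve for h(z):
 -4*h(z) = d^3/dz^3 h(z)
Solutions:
 h(z) = C3*exp(-2^(2/3)*z) + (C1*sin(2^(2/3)*sqrt(3)*z/2) + C2*cos(2^(2/3)*sqrt(3)*z/2))*exp(2^(2/3)*z/2)


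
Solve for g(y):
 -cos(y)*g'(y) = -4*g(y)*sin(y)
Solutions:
 g(y) = C1/cos(y)^4


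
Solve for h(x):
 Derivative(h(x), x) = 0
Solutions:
 h(x) = C1


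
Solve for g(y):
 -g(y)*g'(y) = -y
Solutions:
 g(y) = -sqrt(C1 + y^2)
 g(y) = sqrt(C1 + y^2)


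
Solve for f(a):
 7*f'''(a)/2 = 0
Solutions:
 f(a) = C1 + C2*a + C3*a^2


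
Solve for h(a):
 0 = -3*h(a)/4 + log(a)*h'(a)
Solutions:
 h(a) = C1*exp(3*li(a)/4)


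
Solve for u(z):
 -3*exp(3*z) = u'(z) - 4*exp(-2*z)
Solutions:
 u(z) = C1 - exp(3*z) - 2*exp(-2*z)


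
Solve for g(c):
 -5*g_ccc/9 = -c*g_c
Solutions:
 g(c) = C1 + Integral(C2*airyai(15^(2/3)*c/5) + C3*airybi(15^(2/3)*c/5), c)


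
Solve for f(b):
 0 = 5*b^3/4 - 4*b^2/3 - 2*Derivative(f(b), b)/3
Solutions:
 f(b) = C1 + 15*b^4/32 - 2*b^3/3


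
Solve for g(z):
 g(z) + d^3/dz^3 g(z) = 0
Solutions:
 g(z) = C3*exp(-z) + (C1*sin(sqrt(3)*z/2) + C2*cos(sqrt(3)*z/2))*exp(z/2)


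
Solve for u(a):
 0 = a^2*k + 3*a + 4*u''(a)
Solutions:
 u(a) = C1 + C2*a - a^4*k/48 - a^3/8


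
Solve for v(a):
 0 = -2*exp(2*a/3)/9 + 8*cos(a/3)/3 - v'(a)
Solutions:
 v(a) = C1 - exp(2*a/3)/3 + 8*sin(a/3)


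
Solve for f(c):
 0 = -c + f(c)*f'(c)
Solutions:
 f(c) = -sqrt(C1 + c^2)
 f(c) = sqrt(C1 + c^2)


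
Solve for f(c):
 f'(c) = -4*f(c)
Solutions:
 f(c) = C1*exp(-4*c)


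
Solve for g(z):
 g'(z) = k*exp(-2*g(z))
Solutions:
 g(z) = log(-sqrt(C1 + 2*k*z))
 g(z) = log(C1 + 2*k*z)/2


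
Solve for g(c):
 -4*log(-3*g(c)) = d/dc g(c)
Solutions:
 Integral(1/(log(-_y) + log(3)), (_y, g(c)))/4 = C1 - c


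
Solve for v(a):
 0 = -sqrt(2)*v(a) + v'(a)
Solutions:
 v(a) = C1*exp(sqrt(2)*a)


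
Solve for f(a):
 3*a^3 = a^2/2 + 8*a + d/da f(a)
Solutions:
 f(a) = C1 + 3*a^4/4 - a^3/6 - 4*a^2


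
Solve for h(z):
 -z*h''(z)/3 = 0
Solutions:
 h(z) = C1 + C2*z


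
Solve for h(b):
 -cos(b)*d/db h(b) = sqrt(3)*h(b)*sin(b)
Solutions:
 h(b) = C1*cos(b)^(sqrt(3))


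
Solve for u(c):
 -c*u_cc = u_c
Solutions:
 u(c) = C1 + C2*log(c)


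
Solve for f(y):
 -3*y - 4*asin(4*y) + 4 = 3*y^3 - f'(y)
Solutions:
 f(y) = C1 + 3*y^4/4 + 3*y^2/2 + 4*y*asin(4*y) - 4*y + sqrt(1 - 16*y^2)


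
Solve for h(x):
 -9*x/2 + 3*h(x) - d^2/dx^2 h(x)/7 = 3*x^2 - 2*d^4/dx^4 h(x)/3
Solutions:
 h(x) = x^2 + 3*x/2 + (C1*sin(2^(3/4)*sqrt(3)*x*sin(atan(sqrt(391))/2)/2) + C2*cos(2^(3/4)*sqrt(3)*x*sin(atan(sqrt(391))/2)/2))*exp(-2^(3/4)*sqrt(3)*x*cos(atan(sqrt(391))/2)/2) + (C3*sin(2^(3/4)*sqrt(3)*x*sin(atan(sqrt(391))/2)/2) + C4*cos(2^(3/4)*sqrt(3)*x*sin(atan(sqrt(391))/2)/2))*exp(2^(3/4)*sqrt(3)*x*cos(atan(sqrt(391))/2)/2) + 2/21


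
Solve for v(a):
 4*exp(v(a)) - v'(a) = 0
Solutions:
 v(a) = log(-1/(C1 + 4*a))


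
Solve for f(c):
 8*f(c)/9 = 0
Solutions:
 f(c) = 0


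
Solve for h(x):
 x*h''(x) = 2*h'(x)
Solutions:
 h(x) = C1 + C2*x^3


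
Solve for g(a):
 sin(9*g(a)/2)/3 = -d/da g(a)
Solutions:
 g(a) = -2*acos((-C1 - exp(3*a))/(C1 - exp(3*a)))/9 + 4*pi/9
 g(a) = 2*acos((-C1 - exp(3*a))/(C1 - exp(3*a)))/9


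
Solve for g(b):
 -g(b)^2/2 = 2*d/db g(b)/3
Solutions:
 g(b) = 4/(C1 + 3*b)


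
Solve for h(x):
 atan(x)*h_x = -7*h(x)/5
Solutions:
 h(x) = C1*exp(-7*Integral(1/atan(x), x)/5)


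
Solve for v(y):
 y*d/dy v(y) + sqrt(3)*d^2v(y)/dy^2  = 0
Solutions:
 v(y) = C1 + C2*erf(sqrt(2)*3^(3/4)*y/6)


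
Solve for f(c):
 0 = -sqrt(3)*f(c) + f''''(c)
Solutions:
 f(c) = C1*exp(-3^(1/8)*c) + C2*exp(3^(1/8)*c) + C3*sin(3^(1/8)*c) + C4*cos(3^(1/8)*c)


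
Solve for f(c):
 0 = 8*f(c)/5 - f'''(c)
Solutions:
 f(c) = C3*exp(2*5^(2/3)*c/5) + (C1*sin(sqrt(3)*5^(2/3)*c/5) + C2*cos(sqrt(3)*5^(2/3)*c/5))*exp(-5^(2/3)*c/5)


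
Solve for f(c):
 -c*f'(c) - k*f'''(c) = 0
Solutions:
 f(c) = C1 + Integral(C2*airyai(c*(-1/k)^(1/3)) + C3*airybi(c*(-1/k)^(1/3)), c)


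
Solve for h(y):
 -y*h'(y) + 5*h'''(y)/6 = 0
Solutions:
 h(y) = C1 + Integral(C2*airyai(5^(2/3)*6^(1/3)*y/5) + C3*airybi(5^(2/3)*6^(1/3)*y/5), y)


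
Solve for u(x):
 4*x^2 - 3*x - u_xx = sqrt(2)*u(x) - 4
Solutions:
 u(x) = C1*sin(2^(1/4)*x) + C2*cos(2^(1/4)*x) + 2*sqrt(2)*x^2 - 3*sqrt(2)*x/2 - 4 + 2*sqrt(2)


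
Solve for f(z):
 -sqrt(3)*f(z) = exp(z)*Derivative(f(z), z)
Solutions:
 f(z) = C1*exp(sqrt(3)*exp(-z))


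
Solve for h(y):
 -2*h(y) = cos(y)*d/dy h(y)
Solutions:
 h(y) = C1*(sin(y) - 1)/(sin(y) + 1)


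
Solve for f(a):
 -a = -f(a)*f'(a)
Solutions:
 f(a) = -sqrt(C1 + a^2)
 f(a) = sqrt(C1 + a^2)


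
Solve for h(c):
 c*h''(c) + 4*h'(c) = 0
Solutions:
 h(c) = C1 + C2/c^3


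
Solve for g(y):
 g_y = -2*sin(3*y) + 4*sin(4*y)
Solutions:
 g(y) = C1 + 2*cos(3*y)/3 - cos(4*y)


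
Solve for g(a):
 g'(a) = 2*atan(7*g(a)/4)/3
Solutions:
 Integral(1/atan(7*_y/4), (_y, g(a))) = C1 + 2*a/3


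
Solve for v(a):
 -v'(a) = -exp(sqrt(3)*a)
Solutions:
 v(a) = C1 + sqrt(3)*exp(sqrt(3)*a)/3


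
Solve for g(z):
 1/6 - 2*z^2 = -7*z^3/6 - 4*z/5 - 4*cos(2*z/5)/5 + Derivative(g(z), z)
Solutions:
 g(z) = C1 + 7*z^4/24 - 2*z^3/3 + 2*z^2/5 + z/6 + 2*sin(2*z/5)


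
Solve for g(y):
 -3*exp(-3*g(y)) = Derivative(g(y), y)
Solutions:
 g(y) = log(C1 - 9*y)/3
 g(y) = log((-3^(1/3) - 3^(5/6)*I)*(C1 - 3*y)^(1/3)/2)
 g(y) = log((-3^(1/3) + 3^(5/6)*I)*(C1 - 3*y)^(1/3)/2)


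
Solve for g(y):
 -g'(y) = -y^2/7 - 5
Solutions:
 g(y) = C1 + y^3/21 + 5*y


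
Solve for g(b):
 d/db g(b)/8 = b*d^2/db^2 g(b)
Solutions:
 g(b) = C1 + C2*b^(9/8)


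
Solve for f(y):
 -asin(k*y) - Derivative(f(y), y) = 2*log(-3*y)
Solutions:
 f(y) = C1 - 2*y*log(-y) - 2*y*log(3) + 2*y - Piecewise((y*asin(k*y) + sqrt(-k^2*y^2 + 1)/k, Ne(k, 0)), (0, True))


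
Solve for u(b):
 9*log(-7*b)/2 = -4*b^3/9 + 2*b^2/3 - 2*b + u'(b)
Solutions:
 u(b) = C1 + b^4/9 - 2*b^3/9 + b^2 + 9*b*log(-b)/2 + 9*b*(-1 + log(7))/2


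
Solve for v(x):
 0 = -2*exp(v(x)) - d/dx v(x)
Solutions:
 v(x) = log(1/(C1 + 2*x))


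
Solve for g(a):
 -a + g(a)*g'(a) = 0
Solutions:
 g(a) = -sqrt(C1 + a^2)
 g(a) = sqrt(C1 + a^2)


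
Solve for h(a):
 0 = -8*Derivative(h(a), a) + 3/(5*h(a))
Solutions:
 h(a) = -sqrt(C1 + 15*a)/10
 h(a) = sqrt(C1 + 15*a)/10


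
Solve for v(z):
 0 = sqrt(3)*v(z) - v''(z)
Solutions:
 v(z) = C1*exp(-3^(1/4)*z) + C2*exp(3^(1/4)*z)


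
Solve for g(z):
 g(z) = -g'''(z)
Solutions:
 g(z) = C3*exp(-z) + (C1*sin(sqrt(3)*z/2) + C2*cos(sqrt(3)*z/2))*exp(z/2)


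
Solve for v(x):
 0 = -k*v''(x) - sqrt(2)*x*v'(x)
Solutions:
 v(x) = C1 + C2*sqrt(k)*erf(2^(3/4)*x*sqrt(1/k)/2)


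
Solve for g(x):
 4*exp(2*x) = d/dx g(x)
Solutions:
 g(x) = C1 + 2*exp(2*x)


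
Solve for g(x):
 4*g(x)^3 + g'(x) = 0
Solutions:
 g(x) = -sqrt(2)*sqrt(-1/(C1 - 4*x))/2
 g(x) = sqrt(2)*sqrt(-1/(C1 - 4*x))/2


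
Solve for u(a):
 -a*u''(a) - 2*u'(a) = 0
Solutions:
 u(a) = C1 + C2/a


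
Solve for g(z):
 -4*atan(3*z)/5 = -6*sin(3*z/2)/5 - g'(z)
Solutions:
 g(z) = C1 + 4*z*atan(3*z)/5 - 2*log(9*z^2 + 1)/15 + 4*cos(3*z/2)/5


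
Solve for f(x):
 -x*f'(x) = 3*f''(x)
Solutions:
 f(x) = C1 + C2*erf(sqrt(6)*x/6)


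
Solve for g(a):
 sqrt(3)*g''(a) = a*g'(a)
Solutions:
 g(a) = C1 + C2*erfi(sqrt(2)*3^(3/4)*a/6)


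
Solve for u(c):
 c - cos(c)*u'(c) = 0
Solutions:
 u(c) = C1 + Integral(c/cos(c), c)


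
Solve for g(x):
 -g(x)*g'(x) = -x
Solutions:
 g(x) = -sqrt(C1 + x^2)
 g(x) = sqrt(C1 + x^2)


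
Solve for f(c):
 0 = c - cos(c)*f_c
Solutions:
 f(c) = C1 + Integral(c/cos(c), c)


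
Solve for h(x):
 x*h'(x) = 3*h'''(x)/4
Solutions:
 h(x) = C1 + Integral(C2*airyai(6^(2/3)*x/3) + C3*airybi(6^(2/3)*x/3), x)


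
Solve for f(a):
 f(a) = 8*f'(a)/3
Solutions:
 f(a) = C1*exp(3*a/8)


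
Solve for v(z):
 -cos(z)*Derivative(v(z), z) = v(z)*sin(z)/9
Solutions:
 v(z) = C1*cos(z)^(1/9)


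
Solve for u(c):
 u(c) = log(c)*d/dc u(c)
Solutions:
 u(c) = C1*exp(li(c))


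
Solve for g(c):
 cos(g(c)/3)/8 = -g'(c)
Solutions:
 c/8 - 3*log(sin(g(c)/3) - 1)/2 + 3*log(sin(g(c)/3) + 1)/2 = C1


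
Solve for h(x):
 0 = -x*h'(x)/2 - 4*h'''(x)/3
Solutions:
 h(x) = C1 + Integral(C2*airyai(-3^(1/3)*x/2) + C3*airybi(-3^(1/3)*x/2), x)


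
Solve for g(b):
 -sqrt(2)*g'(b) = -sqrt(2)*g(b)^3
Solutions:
 g(b) = -sqrt(2)*sqrt(-1/(C1 + b))/2
 g(b) = sqrt(2)*sqrt(-1/(C1 + b))/2


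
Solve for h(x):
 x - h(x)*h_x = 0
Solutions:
 h(x) = -sqrt(C1 + x^2)
 h(x) = sqrt(C1 + x^2)


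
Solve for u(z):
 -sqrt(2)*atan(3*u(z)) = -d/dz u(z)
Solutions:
 Integral(1/atan(3*_y), (_y, u(z))) = C1 + sqrt(2)*z


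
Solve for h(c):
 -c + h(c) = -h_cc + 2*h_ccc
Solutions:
 h(c) = C3*exp(c) + c + (C1*sin(sqrt(7)*c/4) + C2*cos(sqrt(7)*c/4))*exp(-c/4)


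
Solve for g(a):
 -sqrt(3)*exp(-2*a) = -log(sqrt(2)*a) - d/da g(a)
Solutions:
 g(a) = C1 - a*log(a) + a*(1 - log(2)/2) - sqrt(3)*exp(-2*a)/2


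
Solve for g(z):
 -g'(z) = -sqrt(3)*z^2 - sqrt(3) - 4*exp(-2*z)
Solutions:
 g(z) = C1 + sqrt(3)*z^3/3 + sqrt(3)*z - 2*exp(-2*z)


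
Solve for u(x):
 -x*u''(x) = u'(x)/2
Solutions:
 u(x) = C1 + C2*sqrt(x)


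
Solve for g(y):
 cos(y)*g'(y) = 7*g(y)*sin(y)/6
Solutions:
 g(y) = C1/cos(y)^(7/6)


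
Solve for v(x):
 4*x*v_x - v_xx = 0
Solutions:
 v(x) = C1 + C2*erfi(sqrt(2)*x)


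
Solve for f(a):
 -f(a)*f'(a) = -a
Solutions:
 f(a) = -sqrt(C1 + a^2)
 f(a) = sqrt(C1 + a^2)


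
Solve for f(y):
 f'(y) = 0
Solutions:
 f(y) = C1


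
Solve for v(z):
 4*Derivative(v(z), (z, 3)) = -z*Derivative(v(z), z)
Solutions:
 v(z) = C1 + Integral(C2*airyai(-2^(1/3)*z/2) + C3*airybi(-2^(1/3)*z/2), z)


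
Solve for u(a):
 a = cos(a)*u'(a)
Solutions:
 u(a) = C1 + Integral(a/cos(a), a)


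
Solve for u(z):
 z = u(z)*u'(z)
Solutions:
 u(z) = -sqrt(C1 + z^2)
 u(z) = sqrt(C1 + z^2)


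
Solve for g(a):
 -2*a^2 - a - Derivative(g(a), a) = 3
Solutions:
 g(a) = C1 - 2*a^3/3 - a^2/2 - 3*a


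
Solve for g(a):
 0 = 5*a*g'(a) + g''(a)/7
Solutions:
 g(a) = C1 + C2*erf(sqrt(70)*a/2)


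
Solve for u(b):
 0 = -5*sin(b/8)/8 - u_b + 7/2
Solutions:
 u(b) = C1 + 7*b/2 + 5*cos(b/8)


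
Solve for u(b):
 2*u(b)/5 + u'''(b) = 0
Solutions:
 u(b) = C3*exp(-2^(1/3)*5^(2/3)*b/5) + (C1*sin(2^(1/3)*sqrt(3)*5^(2/3)*b/10) + C2*cos(2^(1/3)*sqrt(3)*5^(2/3)*b/10))*exp(2^(1/3)*5^(2/3)*b/10)


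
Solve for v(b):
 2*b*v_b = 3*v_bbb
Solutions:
 v(b) = C1 + Integral(C2*airyai(2^(1/3)*3^(2/3)*b/3) + C3*airybi(2^(1/3)*3^(2/3)*b/3), b)


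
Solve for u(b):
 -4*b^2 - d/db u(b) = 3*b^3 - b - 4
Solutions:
 u(b) = C1 - 3*b^4/4 - 4*b^3/3 + b^2/2 + 4*b


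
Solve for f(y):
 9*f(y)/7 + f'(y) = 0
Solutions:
 f(y) = C1*exp(-9*y/7)


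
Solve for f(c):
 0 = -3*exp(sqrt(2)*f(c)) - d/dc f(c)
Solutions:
 f(c) = sqrt(2)*(2*log(1/(C1 + 3*c)) - log(2))/4


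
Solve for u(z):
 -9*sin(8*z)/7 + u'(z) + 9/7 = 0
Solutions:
 u(z) = C1 - 9*z/7 - 9*cos(8*z)/56


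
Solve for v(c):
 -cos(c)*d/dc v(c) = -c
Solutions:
 v(c) = C1 + Integral(c/cos(c), c)


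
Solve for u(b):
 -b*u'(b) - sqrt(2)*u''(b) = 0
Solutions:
 u(b) = C1 + C2*erf(2^(1/4)*b/2)


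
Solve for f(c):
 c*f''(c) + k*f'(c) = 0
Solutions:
 f(c) = C1 + c^(1 - re(k))*(C2*sin(log(c)*Abs(im(k))) + C3*cos(log(c)*im(k)))


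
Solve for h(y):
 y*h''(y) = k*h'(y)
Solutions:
 h(y) = C1 + y^(re(k) + 1)*(C2*sin(log(y)*Abs(im(k))) + C3*cos(log(y)*im(k)))


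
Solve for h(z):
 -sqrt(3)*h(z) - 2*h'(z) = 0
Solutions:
 h(z) = C1*exp(-sqrt(3)*z/2)


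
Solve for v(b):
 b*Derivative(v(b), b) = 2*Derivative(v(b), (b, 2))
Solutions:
 v(b) = C1 + C2*erfi(b/2)


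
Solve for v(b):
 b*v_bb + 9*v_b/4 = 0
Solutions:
 v(b) = C1 + C2/b^(5/4)


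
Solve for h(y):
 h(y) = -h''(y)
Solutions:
 h(y) = C1*sin(y) + C2*cos(y)


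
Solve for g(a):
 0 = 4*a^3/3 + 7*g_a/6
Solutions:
 g(a) = C1 - 2*a^4/7


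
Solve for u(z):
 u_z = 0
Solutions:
 u(z) = C1


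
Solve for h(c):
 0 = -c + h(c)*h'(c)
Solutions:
 h(c) = -sqrt(C1 + c^2)
 h(c) = sqrt(C1 + c^2)


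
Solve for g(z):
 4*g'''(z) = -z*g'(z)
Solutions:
 g(z) = C1 + Integral(C2*airyai(-2^(1/3)*z/2) + C3*airybi(-2^(1/3)*z/2), z)


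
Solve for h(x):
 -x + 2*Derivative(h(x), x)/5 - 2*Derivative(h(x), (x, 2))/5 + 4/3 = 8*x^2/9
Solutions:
 h(x) = C1 + C2*exp(x) + 20*x^3/27 + 125*x^2/36 + 65*x/18


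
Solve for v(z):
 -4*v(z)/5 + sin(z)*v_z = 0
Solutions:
 v(z) = C1*(cos(z) - 1)^(2/5)/(cos(z) + 1)^(2/5)


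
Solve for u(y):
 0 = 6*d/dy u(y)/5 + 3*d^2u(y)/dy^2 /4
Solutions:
 u(y) = C1 + C2*exp(-8*y/5)


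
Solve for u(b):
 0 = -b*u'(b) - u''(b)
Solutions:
 u(b) = C1 + C2*erf(sqrt(2)*b/2)


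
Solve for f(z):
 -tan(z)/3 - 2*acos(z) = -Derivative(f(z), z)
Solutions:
 f(z) = C1 + 2*z*acos(z) - 2*sqrt(1 - z^2) - log(cos(z))/3


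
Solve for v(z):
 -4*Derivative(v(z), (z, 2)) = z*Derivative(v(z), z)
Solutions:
 v(z) = C1 + C2*erf(sqrt(2)*z/4)


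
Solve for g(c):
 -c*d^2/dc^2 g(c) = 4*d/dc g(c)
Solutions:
 g(c) = C1 + C2/c^3


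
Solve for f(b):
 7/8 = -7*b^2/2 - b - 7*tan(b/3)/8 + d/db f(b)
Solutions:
 f(b) = C1 + 7*b^3/6 + b^2/2 + 7*b/8 - 21*log(cos(b/3))/8


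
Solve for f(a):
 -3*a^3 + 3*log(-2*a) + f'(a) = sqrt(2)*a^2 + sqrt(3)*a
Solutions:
 f(a) = C1 + 3*a^4/4 + sqrt(2)*a^3/3 + sqrt(3)*a^2/2 - 3*a*log(-a) + 3*a*(1 - log(2))


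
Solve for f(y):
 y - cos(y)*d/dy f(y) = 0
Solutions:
 f(y) = C1 + Integral(y/cos(y), y)


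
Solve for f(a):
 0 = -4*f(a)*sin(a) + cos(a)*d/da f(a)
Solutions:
 f(a) = C1/cos(a)^4


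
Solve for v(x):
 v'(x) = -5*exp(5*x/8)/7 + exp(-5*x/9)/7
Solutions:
 v(x) = C1 - 8*exp(5*x/8)/7 - 9*exp(-5*x/9)/35


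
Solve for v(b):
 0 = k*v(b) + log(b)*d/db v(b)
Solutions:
 v(b) = C1*exp(-k*li(b))


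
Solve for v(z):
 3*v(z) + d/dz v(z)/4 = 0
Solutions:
 v(z) = C1*exp(-12*z)


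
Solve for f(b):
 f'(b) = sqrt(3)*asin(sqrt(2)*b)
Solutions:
 f(b) = C1 + sqrt(3)*(b*asin(sqrt(2)*b) + sqrt(2)*sqrt(1 - 2*b^2)/2)


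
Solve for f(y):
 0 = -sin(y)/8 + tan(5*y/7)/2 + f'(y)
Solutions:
 f(y) = C1 + 7*log(cos(5*y/7))/10 - cos(y)/8


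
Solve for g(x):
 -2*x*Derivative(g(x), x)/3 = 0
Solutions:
 g(x) = C1


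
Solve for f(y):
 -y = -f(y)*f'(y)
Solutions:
 f(y) = -sqrt(C1 + y^2)
 f(y) = sqrt(C1 + y^2)


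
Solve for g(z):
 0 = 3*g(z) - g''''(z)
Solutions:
 g(z) = C1*exp(-3^(1/4)*z) + C2*exp(3^(1/4)*z) + C3*sin(3^(1/4)*z) + C4*cos(3^(1/4)*z)


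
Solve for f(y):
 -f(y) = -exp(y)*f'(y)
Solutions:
 f(y) = C1*exp(-exp(-y))


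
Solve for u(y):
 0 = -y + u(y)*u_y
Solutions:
 u(y) = -sqrt(C1 + y^2)
 u(y) = sqrt(C1 + y^2)


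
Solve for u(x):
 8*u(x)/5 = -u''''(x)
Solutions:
 u(x) = (C1*sin(2^(1/4)*5^(3/4)*x/5) + C2*cos(2^(1/4)*5^(3/4)*x/5))*exp(-2^(1/4)*5^(3/4)*x/5) + (C3*sin(2^(1/4)*5^(3/4)*x/5) + C4*cos(2^(1/4)*5^(3/4)*x/5))*exp(2^(1/4)*5^(3/4)*x/5)


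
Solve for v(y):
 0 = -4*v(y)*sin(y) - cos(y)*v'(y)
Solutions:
 v(y) = C1*cos(y)^4


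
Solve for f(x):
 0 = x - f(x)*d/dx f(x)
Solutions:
 f(x) = -sqrt(C1 + x^2)
 f(x) = sqrt(C1 + x^2)


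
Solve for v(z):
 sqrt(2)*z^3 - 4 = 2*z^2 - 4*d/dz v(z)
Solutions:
 v(z) = C1 - sqrt(2)*z^4/16 + z^3/6 + z


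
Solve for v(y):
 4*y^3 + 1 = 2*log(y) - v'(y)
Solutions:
 v(y) = C1 - y^4 + 2*y*log(y) - 3*y


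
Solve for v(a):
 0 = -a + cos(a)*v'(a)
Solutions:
 v(a) = C1 + Integral(a/cos(a), a)


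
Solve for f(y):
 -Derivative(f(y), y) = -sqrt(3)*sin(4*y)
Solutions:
 f(y) = C1 - sqrt(3)*cos(4*y)/4


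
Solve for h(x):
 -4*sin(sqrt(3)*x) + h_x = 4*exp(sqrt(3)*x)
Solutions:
 h(x) = C1 + 4*sqrt(3)*exp(sqrt(3)*x)/3 - 4*sqrt(3)*cos(sqrt(3)*x)/3


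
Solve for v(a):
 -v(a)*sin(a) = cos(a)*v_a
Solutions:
 v(a) = C1*cos(a)


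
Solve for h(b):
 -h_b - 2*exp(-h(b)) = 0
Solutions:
 h(b) = log(C1 - 2*b)


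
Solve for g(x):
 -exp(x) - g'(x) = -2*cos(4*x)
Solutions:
 g(x) = C1 - exp(x) + sin(4*x)/2


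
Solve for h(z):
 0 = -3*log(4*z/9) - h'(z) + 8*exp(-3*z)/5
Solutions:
 h(z) = C1 - 3*z*log(z) + 3*z*(-2*log(2) + 1 + 2*log(3)) - 8*exp(-3*z)/15


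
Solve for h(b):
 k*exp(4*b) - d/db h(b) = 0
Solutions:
 h(b) = C1 + k*exp(4*b)/4


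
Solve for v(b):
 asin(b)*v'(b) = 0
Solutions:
 v(b) = C1


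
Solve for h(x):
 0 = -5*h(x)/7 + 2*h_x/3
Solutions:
 h(x) = C1*exp(15*x/14)


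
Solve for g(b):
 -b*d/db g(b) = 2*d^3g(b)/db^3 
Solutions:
 g(b) = C1 + Integral(C2*airyai(-2^(2/3)*b/2) + C3*airybi(-2^(2/3)*b/2), b)


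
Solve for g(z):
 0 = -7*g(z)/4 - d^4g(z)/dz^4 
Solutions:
 g(z) = (C1*sin(7^(1/4)*z/2) + C2*cos(7^(1/4)*z/2))*exp(-7^(1/4)*z/2) + (C3*sin(7^(1/4)*z/2) + C4*cos(7^(1/4)*z/2))*exp(7^(1/4)*z/2)


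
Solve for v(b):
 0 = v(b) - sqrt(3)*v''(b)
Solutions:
 v(b) = C1*exp(-3^(3/4)*b/3) + C2*exp(3^(3/4)*b/3)


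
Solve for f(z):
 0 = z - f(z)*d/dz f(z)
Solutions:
 f(z) = -sqrt(C1 + z^2)
 f(z) = sqrt(C1 + z^2)


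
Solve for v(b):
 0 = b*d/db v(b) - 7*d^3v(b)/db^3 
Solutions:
 v(b) = C1 + Integral(C2*airyai(7^(2/3)*b/7) + C3*airybi(7^(2/3)*b/7), b)


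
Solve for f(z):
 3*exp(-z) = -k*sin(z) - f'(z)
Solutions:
 f(z) = C1 + k*cos(z) + 3*exp(-z)


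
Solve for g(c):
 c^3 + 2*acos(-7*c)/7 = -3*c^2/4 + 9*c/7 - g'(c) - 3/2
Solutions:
 g(c) = C1 - c^4/4 - c^3/4 + 9*c^2/14 - 2*c*acos(-7*c)/7 - 3*c/2 - 2*sqrt(1 - 49*c^2)/49
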